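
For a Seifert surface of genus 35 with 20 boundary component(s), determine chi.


chi = 2 - 2g - b
= 2 - 2*35 - 20
= 2 - 70 - 20 = -88

-88


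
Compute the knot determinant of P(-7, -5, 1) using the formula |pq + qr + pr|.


Step 1: Compute pq + qr + pr.
pq = (-7)*(-5) = 35
qr = (-5)*1 = -5
pr = (-7)*1 = -7
pq + qr + pr = 35 + (-5) + (-7) = 23
Step 2: Take absolute value.
det(P(-7,-5,1)) = |23| = 23

23


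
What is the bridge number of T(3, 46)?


The bridge number of T(p,q) is min(p,q).
min(3, 46) = 3

3


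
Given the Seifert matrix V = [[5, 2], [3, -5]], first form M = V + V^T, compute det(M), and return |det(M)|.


Step 1: Form V + V^T where V = [[5, 2], [3, -5]]
  V^T = [[5, 3], [2, -5]]
  V + V^T = [[10, 5], [5, -10]]
Step 2: det(V + V^T) = 10*(-10) - 5*5
  = -100 - 25 = -125
Step 3: Knot determinant = |det(V + V^T)| = |-125| = 125

125


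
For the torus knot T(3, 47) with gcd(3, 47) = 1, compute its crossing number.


For a torus knot T(p, q) with gcd(p,q)=1,
the crossing number is min(p*(q-1), q*(p-1)).
p*(q-1) = 3*46 = 138
q*(p-1) = 47*2 = 94
min(138, 94) = 94

94


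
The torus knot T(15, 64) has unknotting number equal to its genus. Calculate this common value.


For a torus knot T(p,q), both the unknotting number and genus equal (p-1)(q-1)/2.
= (15-1)(64-1)/2
= 14*63/2
= 882/2 = 441

441


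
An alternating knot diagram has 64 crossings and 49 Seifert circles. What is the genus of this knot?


For alternating knots, g = (c - s + 1)/2.
= (64 - 49 + 1)/2
= 16/2 = 8

8


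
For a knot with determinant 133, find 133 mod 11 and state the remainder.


Step 1: A knot is p-colorable if and only if p divides its determinant.
Step 2: Compute 133 mod 11.
133 = 12 * 11 + 1
Step 3: 133 mod 11 = 1
Step 4: The knot is 11-colorable: no

1


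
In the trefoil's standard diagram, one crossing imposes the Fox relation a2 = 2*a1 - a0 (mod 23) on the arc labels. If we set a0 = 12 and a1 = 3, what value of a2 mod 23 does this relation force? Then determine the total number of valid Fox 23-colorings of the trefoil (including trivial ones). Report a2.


Step 1: Apply the given crossing relation 2*a1 - a0 - a2 = 0 (mod 23).
  a2 = 2*a1 - a0 mod 23
  a2 = 2*3 - 12 mod 23
  a2 = 6 - 12 mod 23
  a2 = -6 mod 23 = 17
Step 2: The trefoil has determinant 3.
  Number of Fox p-colorings (p prime) is p^2 if p = 3, else p.
  Since 23 does not divide 3, only trivial (constant) colorings exist.
  (So the trial a0 = 12, a1 = 3 with a0 != a1 does NOT extend to a valid coloring of the whole trefoil: the other two crossing relations require 3*(a1 - a0) = 0 (mod 23), which fails.)
  Total colorings = 23
Step 3: a2 = 17, total Fox 23-colorings = 23

17


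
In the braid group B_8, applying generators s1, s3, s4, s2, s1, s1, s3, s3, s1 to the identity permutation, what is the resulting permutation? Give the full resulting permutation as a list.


Starting with identity [1, 2, 3, 4, 5, 6, 7, 8].
Apply generators in sequence:
  After s1: [2, 1, 3, 4, 5, 6, 7, 8]
  After s3: [2, 1, 4, 3, 5, 6, 7, 8]
  After s4: [2, 1, 4, 5, 3, 6, 7, 8]
  After s2: [2, 4, 1, 5, 3, 6, 7, 8]
  After s1: [4, 2, 1, 5, 3, 6, 7, 8]
  After s1: [2, 4, 1, 5, 3, 6, 7, 8]
  After s3: [2, 4, 5, 1, 3, 6, 7, 8]
  After s3: [2, 4, 1, 5, 3, 6, 7, 8]
  After s1: [4, 2, 1, 5, 3, 6, 7, 8]
Final permutation: [4, 2, 1, 5, 3, 6, 7, 8]

[4, 2, 1, 5, 3, 6, 7, 8]


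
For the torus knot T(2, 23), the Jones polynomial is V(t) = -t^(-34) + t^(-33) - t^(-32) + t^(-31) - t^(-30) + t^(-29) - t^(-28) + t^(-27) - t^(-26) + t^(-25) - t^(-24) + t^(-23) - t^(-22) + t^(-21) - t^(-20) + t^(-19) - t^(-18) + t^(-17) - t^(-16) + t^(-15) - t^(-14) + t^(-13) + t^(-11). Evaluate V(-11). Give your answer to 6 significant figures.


Substituting t = -11 into V(t) = -t^(-34) + t^(-33) - t^(-32) + t^(-31) - t^(-30) + t^(-29) - t^(-28) + t^(-27) - t^(-26) + t^(-25) - t^(-24) + t^(-23) - t^(-22) + t^(-21) - t^(-20) + t^(-19) - t^(-18) + t^(-17) - t^(-16) + t^(-15) - t^(-14) + t^(-13) + t^(-11):
  (-)t^(-34) = -3.91425e-36
  (+)t^(-33) = -4.30568e-35
  (-)t^(-32) = -4.73624e-34
  (+)t^(-31) = -5.20987e-33
  (-)t^(-30) = -5.73086e-32
  (+)t^(-29) = -6.30394e-31
  (-)t^(-28) = -6.93433e-30
  (+)t^(-27) = -7.62777e-29
  (-)t^(-26) = -8.39055e-28
  (+)t^(-25) = -9.2296e-27
  (-)t^(-24) = -1.01526e-25
  (+)t^(-23) = -1.11678e-24
  (-)t^(-22) = -1.22846e-23
  (+)t^(-21) = -1.35131e-22
  (-)t^(-20) = -1.48644e-21
  (+)t^(-19) = -1.63508e-20
  (-)t^(-18) = -1.79859e-19
  (+)t^(-17) = -1.97845e-18
  (-)t^(-16) = -2.17629e-17
  (+)t^(-15) = -2.39392e-16
  (-)t^(-14) = -2.63331e-15
  (+)t^(-13) = -2.89664e-14
  (+)t^(-11) = -3.50494e-12
Sum = (-3.91425e-36) + (-4.30568e-35) + (-4.73624e-34) + (-5.20987e-33) + (-5.73086e-32) + (-6.30394e-31) + (-6.93433e-30) + (-7.62777e-29) + (-8.39055e-28) + (-9.2296e-27) + (-1.01526e-25) + (-1.11678e-24) + (-1.22846e-23) + (-1.35131e-22) + (-1.48644e-21) + (-1.63508e-20) + (-1.79859e-19) + (-1.97845e-18) + (-2.17629e-17) + (-2.39392e-16) + (-2.63331e-15) + (-2.89664e-14) + (-3.50494e-12)
= -3.536802077e-12
Rounded to 6 significant figures: -3.5368e-12

-3.5368e-12


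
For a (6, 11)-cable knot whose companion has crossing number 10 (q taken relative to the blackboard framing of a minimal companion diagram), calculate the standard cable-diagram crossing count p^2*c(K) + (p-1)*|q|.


Step 1: Each of the c(K) crossings of the companion diagram becomes p*p = p^2 crossings among the p parallel strands, and each of the |q| twists s_1 s_2 ... s_(p-1) adds (p-1) crossings.
  Crossings = p^2 * c(K) + (p-1)*|q|
Step 2: = 6^2 * 10 + (6-1)*11
Step 3: = 36*10 + 5*11
Step 4: = 360 + 55 = 415

415


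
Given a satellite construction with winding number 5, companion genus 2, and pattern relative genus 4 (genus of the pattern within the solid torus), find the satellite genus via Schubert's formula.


Schubert: g(satellite) = g_rel(pattern) + |winding| * g(companion),
where g_rel(pattern) is the genus of the pattern relative to the solid torus.
= 4 + 5 * 2
= 4 + 10 = 14

14


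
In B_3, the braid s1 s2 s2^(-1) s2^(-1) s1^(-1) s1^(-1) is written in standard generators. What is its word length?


The word length counts the number of generators (including inverses).
Listing each generator: s1, s2, s2^(-1), s2^(-1), s1^(-1), s1^(-1)
There are 6 generators in this braid word.

6


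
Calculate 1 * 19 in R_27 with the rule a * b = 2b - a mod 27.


1 * 19 = 2*19 - 1 mod 27
= 38 - 1 mod 27
= 37 mod 27 = 10

10


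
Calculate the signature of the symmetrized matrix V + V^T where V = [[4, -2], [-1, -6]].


Step 1: V + V^T = [[8, -3], [-3, -12]]
Step 2: trace = -4, det = -105
Step 3: Discriminant = (-4)^2 - 4*(-105) = 436
Step 4: Eigenvalues: 8.44031, -12.4403
Step 5: Signature = (# positive eigenvalues) - (# negative eigenvalues) = 0

0


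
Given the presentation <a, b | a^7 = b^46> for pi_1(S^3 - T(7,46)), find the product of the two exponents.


The relation is a^7 = b^46.
Product of exponents = 7 * 46
= 322

322


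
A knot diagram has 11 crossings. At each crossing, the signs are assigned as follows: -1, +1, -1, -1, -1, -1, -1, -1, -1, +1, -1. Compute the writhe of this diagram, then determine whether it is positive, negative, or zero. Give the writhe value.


Step 1: Count positive crossings (+1).
Positive crossings: 2
Step 2: Count negative crossings (-1).
Negative crossings: 9
Step 3: Writhe = (positive) - (negative)
w = 2 - 9 = -7
Step 4: |w| = 7, and w is negative

-7


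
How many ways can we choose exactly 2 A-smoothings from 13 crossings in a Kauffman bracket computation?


We choose which 2 of 13 crossings get A-smoothings.
C(13, 2) = 13! / (2! * 11!)
= 78

78


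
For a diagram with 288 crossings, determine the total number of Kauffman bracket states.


Each crossing contributes 2 choices (A-smoothing or B-smoothing).
Total states = 2^288 = 497323236409786642155382248146820840100456150797347717440463976893159497012533375533056

497323236409786642155382248146820840100456150797347717440463976893159497012533375533056


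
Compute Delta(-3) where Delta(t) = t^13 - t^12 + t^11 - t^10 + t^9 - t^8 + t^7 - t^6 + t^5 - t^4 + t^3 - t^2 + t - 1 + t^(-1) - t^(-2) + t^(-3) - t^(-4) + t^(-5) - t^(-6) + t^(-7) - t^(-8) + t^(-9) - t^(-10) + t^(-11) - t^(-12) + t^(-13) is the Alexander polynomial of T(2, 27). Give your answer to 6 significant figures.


Substituting t = -3 into Delta(t) = t^13 - t^12 + t^11 - t^10 + t^9 - t^8 + t^7 - t^6 + t^5 - t^4 + t^3 - t^2 + t - 1 + t^(-1) - t^(-2) + t^(-3) - t^(-4) + t^(-5) - t^(-6) + t^(-7) - t^(-8) + t^(-9) - t^(-10) + t^(-11) - t^(-12) + t^(-13):
Term values: (-1594323) + (-531441) + (-177147) + (-59049) + (-19683) + (-6561) + (-2187) + (-729) + (-243) + (-81) + (-27) + (-9) + (-3) + (-1) + (-0.333333) + (-0.111111) + (-0.037037) + (-0.0123457) + (-0.00411523) + (-0.00137174) + (-0.000457247) + (-0.000152416) + (-5.08053e-05) + (-1.69351e-05) + (-5.64503e-06) + (-1.88168e-06) + (-6.27225e-07)
Sum = -2391484.5
Rounded to 6 significant figures: -2.39148e+06

-2.39148e+06


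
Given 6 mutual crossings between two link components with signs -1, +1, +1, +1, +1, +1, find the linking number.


Step 1: Count positive crossings: 5
Step 2: Count negative crossings: 1
Step 3: Sum of signs = 5 - 1 = 4
Step 4: Linking number = sum/2 = 4/2 = 2

2


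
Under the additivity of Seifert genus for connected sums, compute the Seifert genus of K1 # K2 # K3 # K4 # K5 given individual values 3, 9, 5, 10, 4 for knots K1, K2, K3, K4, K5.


The Seifert genus is additive under connected sum.
Seifert genus(K1 # K2 # K3 # K4 # K5) = (3) + (9) + (5) + (10) + (4)
= 31

31


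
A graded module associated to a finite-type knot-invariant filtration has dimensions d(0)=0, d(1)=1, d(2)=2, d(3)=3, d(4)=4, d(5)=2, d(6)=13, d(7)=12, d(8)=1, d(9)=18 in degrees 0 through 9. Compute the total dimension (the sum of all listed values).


Total dimension = d(0) + d(1) + ... + d(9)
= 0 + 1 + 2 + 3 + 4 + 2 + 13 + 12 + 1 + 18
= 56

56


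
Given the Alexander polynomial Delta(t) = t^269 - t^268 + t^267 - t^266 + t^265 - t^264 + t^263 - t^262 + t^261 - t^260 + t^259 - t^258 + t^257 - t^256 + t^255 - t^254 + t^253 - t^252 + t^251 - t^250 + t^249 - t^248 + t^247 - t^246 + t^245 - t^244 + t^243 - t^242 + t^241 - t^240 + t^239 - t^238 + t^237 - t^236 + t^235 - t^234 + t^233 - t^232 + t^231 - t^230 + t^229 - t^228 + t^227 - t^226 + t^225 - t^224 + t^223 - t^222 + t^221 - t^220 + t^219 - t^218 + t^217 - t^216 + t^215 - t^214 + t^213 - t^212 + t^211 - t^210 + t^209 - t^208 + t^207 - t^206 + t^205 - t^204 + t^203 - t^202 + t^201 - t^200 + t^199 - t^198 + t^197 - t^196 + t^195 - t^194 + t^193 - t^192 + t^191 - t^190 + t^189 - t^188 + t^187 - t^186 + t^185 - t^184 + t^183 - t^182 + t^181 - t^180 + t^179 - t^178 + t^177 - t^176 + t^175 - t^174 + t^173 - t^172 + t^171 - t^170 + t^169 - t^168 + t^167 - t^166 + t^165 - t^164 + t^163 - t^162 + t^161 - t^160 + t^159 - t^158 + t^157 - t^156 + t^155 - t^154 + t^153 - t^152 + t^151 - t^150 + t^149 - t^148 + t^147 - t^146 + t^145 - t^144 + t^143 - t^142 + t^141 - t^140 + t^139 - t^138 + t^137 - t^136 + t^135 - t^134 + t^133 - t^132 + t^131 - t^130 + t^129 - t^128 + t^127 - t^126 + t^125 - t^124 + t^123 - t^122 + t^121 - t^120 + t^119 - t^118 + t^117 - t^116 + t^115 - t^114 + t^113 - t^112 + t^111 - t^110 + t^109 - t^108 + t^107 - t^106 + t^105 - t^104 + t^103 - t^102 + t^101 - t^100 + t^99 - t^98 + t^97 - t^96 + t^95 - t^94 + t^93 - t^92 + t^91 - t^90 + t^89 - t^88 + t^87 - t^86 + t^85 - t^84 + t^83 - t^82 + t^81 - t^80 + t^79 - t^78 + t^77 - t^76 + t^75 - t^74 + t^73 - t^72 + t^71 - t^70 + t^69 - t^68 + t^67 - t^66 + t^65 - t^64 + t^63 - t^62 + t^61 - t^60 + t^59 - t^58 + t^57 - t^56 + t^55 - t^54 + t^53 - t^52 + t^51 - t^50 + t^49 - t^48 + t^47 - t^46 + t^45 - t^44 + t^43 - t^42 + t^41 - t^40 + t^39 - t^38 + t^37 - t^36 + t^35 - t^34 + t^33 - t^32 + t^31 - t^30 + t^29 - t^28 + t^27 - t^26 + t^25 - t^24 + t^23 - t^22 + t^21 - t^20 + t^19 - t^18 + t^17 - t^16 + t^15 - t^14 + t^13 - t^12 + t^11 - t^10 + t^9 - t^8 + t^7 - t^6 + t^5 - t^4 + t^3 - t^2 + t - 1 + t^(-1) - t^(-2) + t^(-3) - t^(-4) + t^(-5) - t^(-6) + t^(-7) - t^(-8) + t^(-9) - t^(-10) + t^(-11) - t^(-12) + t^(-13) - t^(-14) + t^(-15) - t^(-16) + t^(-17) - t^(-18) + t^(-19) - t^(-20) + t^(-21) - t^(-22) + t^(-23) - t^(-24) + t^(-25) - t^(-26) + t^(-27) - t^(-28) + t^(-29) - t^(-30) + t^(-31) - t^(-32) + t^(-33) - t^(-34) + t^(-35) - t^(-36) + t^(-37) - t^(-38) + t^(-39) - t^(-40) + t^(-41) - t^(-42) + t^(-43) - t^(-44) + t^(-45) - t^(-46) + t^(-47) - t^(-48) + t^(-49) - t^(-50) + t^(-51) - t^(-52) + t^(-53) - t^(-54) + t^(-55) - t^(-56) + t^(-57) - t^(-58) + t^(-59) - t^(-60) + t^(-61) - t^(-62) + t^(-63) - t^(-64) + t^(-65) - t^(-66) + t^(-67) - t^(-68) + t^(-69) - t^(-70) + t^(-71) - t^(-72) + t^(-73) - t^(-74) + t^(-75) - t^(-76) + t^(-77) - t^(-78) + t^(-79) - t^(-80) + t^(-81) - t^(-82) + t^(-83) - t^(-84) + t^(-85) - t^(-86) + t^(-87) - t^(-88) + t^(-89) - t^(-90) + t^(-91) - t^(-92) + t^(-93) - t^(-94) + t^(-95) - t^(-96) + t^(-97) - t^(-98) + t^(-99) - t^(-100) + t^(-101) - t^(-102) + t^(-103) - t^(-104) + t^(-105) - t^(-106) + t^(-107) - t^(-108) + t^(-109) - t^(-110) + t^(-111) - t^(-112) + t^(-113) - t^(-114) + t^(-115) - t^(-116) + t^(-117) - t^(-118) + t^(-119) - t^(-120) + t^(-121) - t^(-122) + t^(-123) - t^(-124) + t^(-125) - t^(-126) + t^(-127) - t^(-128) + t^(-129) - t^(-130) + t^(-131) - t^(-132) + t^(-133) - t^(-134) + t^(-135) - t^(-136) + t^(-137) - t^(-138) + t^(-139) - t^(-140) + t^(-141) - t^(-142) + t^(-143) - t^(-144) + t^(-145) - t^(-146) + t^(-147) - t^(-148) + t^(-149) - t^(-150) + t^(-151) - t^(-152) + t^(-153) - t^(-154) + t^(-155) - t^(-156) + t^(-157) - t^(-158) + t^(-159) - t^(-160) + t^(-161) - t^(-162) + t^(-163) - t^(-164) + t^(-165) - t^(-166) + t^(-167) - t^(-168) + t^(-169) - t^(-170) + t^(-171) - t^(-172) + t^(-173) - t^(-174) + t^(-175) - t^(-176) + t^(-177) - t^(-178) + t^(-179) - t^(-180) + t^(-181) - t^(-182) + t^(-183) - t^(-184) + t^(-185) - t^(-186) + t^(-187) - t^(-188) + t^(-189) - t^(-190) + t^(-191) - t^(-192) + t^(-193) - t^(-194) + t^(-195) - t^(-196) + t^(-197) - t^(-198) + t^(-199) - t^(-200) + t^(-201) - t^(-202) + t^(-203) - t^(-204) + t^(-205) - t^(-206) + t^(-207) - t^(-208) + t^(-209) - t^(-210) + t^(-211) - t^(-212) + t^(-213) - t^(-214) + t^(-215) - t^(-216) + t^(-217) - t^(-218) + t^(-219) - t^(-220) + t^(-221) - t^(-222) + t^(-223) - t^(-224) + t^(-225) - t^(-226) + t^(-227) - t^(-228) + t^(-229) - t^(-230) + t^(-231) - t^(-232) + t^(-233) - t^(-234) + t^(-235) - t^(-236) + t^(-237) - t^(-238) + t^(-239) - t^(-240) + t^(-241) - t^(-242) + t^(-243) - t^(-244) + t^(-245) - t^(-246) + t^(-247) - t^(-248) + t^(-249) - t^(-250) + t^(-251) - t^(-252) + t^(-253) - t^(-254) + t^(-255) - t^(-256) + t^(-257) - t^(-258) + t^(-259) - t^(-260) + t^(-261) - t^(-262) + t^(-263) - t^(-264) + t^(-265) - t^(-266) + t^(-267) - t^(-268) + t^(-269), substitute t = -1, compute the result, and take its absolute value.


Step 1: The polynomial has 539 terms with alternating signs, exponents from 269 down to -269.
Step 2: Substitute t = -1. The i-th term has coefficient (-1)^i and exponent (m-i),
  so its value is (-1)^i * (-1)^(m-i) = (-1)^m = -1 for every i.
Step 3: All 539 terms equal -1, so Delta(-1) = 539 * (-1) = -539
Step 4: |Delta(-1)| = 539

539


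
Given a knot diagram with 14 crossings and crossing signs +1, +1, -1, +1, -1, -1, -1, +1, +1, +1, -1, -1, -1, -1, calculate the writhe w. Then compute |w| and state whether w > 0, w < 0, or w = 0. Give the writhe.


Step 1: Count positive crossings (+1).
Positive crossings: 6
Step 2: Count negative crossings (-1).
Negative crossings: 8
Step 3: Writhe = (positive) - (negative)
w = 6 - 8 = -2
Step 4: |w| = 2, and w is negative

-2


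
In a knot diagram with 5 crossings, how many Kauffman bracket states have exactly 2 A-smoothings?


We choose which 2 of 5 crossings get A-smoothings.
C(5, 2) = 5! / (2! * 3!)
= 10

10


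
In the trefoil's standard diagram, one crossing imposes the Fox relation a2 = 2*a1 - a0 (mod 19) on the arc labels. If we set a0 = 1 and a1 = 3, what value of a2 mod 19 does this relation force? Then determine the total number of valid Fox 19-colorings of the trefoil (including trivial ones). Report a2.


Step 1: Apply the given crossing relation 2*a1 - a0 - a2 = 0 (mod 19).
  a2 = 2*a1 - a0 mod 19
  a2 = 2*3 - 1 mod 19
  a2 = 6 - 1 mod 19
  a2 = 5 mod 19 = 5
Step 2: The trefoil has determinant 3.
  Number of Fox p-colorings (p prime) is p^2 if p = 3, else p.
  Since 19 does not divide 3, only trivial (constant) colorings exist.
  (So the trial a0 = 1, a1 = 3 with a0 != a1 does NOT extend to a valid coloring of the whole trefoil: the other two crossing relations require 3*(a1 - a0) = 0 (mod 19), which fails.)
  Total colorings = 19
Step 3: a2 = 5, total Fox 19-colorings = 19

5


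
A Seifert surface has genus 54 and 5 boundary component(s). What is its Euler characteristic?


chi = 2 - 2g - b
= 2 - 2*54 - 5
= 2 - 108 - 5 = -111

-111


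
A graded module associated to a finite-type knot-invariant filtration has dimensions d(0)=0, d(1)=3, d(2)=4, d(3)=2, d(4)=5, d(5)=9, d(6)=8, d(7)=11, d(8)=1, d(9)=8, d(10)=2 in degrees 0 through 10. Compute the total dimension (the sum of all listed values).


Total dimension = d(0) + d(1) + ... + d(10)
= 0 + 3 + 4 + 2 + 5 + 9 + 8 + 11 + 1 + 8 + 2
= 53

53


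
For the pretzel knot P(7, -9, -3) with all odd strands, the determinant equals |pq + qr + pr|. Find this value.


Step 1: Compute pq + qr + pr.
pq = 7*(-9) = -63
qr = (-9)*(-3) = 27
pr = 7*(-3) = -21
pq + qr + pr = -63 + 27 + (-21) = -57
Step 2: Take absolute value.
det(P(7,-9,-3)) = |-57| = 57

57


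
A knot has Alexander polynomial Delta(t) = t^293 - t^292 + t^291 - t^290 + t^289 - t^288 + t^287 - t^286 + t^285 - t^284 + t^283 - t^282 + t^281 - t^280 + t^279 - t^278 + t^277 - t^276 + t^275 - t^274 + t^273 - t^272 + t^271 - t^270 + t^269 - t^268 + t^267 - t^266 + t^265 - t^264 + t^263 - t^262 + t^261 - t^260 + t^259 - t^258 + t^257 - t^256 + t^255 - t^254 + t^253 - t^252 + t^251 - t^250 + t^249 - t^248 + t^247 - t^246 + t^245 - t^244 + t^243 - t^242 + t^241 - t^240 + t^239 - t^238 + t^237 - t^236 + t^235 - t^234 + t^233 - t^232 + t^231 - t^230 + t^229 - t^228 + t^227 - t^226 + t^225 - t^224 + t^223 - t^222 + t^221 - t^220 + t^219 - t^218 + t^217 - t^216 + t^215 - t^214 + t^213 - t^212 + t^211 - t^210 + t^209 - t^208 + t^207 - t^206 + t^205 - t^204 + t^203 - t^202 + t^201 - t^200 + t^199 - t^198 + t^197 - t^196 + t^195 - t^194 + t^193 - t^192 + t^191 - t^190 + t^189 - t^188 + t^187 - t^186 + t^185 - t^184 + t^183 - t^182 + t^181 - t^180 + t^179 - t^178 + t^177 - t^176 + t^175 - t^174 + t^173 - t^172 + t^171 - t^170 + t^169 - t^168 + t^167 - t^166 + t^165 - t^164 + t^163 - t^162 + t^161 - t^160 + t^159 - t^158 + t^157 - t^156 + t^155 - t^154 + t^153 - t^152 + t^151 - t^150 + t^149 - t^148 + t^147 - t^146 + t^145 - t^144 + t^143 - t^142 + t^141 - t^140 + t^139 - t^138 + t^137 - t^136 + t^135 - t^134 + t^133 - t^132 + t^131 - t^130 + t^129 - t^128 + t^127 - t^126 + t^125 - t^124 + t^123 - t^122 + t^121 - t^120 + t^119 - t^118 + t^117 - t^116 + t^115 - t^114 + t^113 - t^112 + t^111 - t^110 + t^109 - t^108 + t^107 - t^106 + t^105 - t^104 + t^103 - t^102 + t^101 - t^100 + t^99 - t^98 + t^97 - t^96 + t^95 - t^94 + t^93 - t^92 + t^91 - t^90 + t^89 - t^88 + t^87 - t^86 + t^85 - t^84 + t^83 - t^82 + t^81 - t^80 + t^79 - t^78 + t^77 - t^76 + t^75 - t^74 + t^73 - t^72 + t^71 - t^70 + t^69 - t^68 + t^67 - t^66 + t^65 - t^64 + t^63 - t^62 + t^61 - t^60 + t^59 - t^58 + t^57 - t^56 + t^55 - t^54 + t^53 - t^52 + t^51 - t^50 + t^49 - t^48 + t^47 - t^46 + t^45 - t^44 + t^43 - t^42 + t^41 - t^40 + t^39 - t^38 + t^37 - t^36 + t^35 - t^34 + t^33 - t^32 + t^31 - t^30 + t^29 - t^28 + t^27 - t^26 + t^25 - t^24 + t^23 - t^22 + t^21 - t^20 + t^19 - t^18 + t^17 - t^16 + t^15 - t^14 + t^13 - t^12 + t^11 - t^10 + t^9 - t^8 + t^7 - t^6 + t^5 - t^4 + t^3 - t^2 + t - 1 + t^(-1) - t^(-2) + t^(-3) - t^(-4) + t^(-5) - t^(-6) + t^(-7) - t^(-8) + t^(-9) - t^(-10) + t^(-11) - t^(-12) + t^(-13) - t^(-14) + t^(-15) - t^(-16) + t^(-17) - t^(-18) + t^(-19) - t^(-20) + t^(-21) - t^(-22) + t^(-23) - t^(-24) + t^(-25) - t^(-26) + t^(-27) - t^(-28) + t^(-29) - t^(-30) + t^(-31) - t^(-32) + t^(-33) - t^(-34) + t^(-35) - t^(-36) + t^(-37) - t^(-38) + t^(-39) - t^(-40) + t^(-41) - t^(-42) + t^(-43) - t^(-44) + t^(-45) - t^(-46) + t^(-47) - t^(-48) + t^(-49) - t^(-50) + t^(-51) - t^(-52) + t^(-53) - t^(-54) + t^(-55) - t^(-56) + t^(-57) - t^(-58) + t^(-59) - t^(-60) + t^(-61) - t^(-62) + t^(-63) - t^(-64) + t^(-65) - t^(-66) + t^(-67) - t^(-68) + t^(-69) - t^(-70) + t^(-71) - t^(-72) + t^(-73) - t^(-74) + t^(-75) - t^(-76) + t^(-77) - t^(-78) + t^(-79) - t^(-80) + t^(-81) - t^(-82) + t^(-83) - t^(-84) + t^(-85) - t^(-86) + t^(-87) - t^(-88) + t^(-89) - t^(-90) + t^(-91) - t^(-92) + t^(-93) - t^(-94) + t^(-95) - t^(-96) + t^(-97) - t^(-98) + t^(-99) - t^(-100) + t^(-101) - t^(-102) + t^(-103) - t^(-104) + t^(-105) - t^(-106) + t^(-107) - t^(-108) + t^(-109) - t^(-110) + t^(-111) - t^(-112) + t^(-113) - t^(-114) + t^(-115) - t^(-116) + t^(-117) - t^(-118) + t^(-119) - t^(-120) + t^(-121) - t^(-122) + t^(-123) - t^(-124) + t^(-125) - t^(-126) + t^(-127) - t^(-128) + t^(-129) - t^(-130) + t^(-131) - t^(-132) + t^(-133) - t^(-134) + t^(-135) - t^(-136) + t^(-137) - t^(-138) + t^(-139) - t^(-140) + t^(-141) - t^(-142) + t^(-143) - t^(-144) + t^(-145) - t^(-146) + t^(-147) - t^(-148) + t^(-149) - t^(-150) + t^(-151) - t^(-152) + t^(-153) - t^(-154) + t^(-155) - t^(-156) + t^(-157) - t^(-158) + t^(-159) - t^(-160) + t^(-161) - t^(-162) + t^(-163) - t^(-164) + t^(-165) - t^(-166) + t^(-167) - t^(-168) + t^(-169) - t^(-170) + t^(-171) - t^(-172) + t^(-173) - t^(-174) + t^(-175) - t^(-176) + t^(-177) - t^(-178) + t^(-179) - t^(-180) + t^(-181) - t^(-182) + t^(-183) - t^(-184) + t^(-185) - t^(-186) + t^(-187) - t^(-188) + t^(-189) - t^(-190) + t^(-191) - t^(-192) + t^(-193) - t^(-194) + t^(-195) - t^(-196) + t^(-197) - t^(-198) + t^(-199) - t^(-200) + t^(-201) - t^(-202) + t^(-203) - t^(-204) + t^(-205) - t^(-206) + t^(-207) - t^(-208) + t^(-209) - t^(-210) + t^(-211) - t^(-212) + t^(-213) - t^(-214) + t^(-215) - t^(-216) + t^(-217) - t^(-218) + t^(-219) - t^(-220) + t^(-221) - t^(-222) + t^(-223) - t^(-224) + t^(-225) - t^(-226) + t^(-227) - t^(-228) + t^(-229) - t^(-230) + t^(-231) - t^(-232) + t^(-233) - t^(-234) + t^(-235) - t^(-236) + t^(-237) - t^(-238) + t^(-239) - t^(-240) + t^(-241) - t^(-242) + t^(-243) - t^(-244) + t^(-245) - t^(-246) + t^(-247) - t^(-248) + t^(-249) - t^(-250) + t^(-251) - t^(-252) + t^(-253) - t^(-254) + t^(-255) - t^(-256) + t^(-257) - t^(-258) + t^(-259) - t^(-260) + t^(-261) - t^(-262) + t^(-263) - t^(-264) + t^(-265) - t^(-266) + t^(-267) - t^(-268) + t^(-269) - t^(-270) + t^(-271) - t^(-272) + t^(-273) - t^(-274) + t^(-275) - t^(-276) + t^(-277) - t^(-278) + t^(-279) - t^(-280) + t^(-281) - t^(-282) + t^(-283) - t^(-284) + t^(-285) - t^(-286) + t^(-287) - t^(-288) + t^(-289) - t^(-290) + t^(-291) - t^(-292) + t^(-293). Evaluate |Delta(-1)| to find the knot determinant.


Step 1: The polynomial has 587 terms with alternating signs, exponents from 293 down to -293.
Step 2: Substitute t = -1. The i-th term has coefficient (-1)^i and exponent (m-i),
  so its value is (-1)^i * (-1)^(m-i) = (-1)^m = -1 for every i.
Step 3: All 587 terms equal -1, so Delta(-1) = 587 * (-1) = -587
Step 4: |Delta(-1)| = 587

587


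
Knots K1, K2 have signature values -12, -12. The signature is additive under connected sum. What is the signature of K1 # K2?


The signature is additive under connected sum.
signature(K1 # K2) = (-12) + (-12)
= -24

-24


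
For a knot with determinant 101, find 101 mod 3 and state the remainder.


Step 1: A knot is p-colorable if and only if p divides its determinant.
Step 2: Compute 101 mod 3.
101 = 33 * 3 + 2
Step 3: 101 mod 3 = 2
Step 4: The knot is 3-colorable: no

2


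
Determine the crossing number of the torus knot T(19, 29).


For a torus knot T(p, q) with gcd(p,q)=1,
the crossing number is min(p*(q-1), q*(p-1)).
p*(q-1) = 19*28 = 532
q*(p-1) = 29*18 = 522
min(532, 522) = 522

522


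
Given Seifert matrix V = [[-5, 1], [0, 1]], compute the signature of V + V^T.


Step 1: V + V^T = [[-10, 1], [1, 2]]
Step 2: trace = -8, det = -21
Step 3: Discriminant = (-8)^2 - 4*(-21) = 148
Step 4: Eigenvalues: 2.08276, -10.0828
Step 5: Signature = (# positive eigenvalues) - (# negative eigenvalues) = 0

0


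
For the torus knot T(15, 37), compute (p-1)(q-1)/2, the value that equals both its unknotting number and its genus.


For a torus knot T(p,q), both the unknotting number and genus equal (p-1)(q-1)/2.
= (15-1)(37-1)/2
= 14*36/2
= 504/2 = 252

252


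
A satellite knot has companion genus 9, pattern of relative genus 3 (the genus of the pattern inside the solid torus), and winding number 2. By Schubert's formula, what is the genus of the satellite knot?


Schubert: g(satellite) = g_rel(pattern) + |winding| * g(companion),
where g_rel(pattern) is the genus of the pattern relative to the solid torus.
= 3 + 2 * 9
= 3 + 18 = 21

21


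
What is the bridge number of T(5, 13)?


The bridge number of T(p,q) is min(p,q).
min(5, 13) = 5

5


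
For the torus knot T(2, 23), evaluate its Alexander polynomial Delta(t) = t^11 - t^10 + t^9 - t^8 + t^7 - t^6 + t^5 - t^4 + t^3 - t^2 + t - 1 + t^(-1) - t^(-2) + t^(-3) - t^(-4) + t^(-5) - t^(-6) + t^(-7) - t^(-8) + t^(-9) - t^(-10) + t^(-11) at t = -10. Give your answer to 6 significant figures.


Substituting t = -10 into Delta(t) = t^11 - t^10 + t^9 - t^8 + t^7 - t^6 + t^5 - t^4 + t^3 - t^2 + t - 1 + t^(-1) - t^(-2) + t^(-3) - t^(-4) + t^(-5) - t^(-6) + t^(-7) - t^(-8) + t^(-9) - t^(-10) + t^(-11):
Term values: (-100000000000) + (-10000000000) + (-1000000000) + (-100000000) + (-10000000) + (-1000000) + (-100000) + (-10000) + (-1000) + (-100) + (-10) + (-1) + (-0.1) + (-0.01) + (-0.001) + (-0.0001) + (-1e-05) + (-1e-06) + (-1e-07) + (-1e-08) + (-1e-09) + (-1e-10) + (-1e-11)
Sum = -1.111111111e+11
Rounded to 6 significant figures: -1.11111e+11

-1.11111e+11


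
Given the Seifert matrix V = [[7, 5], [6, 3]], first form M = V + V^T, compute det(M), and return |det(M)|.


Step 1: Form V + V^T where V = [[7, 5], [6, 3]]
  V^T = [[7, 6], [5, 3]]
  V + V^T = [[14, 11], [11, 6]]
Step 2: det(V + V^T) = 14*6 - 11*11
  = 84 - 121 = -37
Step 3: Knot determinant = |det(V + V^T)| = |-37| = 37

37


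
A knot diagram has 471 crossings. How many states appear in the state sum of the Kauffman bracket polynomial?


Each crossing contributes 2 choices (A-smoothing or B-smoothing).
Total states = 2^471 = 6097165137335922326917182089439777940915230747392521779021790936768304177382354726797472857545882756171536974846497310342671827498609932238848

6097165137335922326917182089439777940915230747392521779021790936768304177382354726797472857545882756171536974846497310342671827498609932238848


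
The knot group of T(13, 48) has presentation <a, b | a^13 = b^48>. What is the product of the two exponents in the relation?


The relation is a^13 = b^48.
Product of exponents = 13 * 48
= 624

624


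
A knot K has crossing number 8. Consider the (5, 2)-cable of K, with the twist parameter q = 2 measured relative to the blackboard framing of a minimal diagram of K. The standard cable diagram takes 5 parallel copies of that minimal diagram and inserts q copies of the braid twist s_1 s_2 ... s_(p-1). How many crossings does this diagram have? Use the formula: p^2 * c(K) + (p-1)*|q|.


Step 1: Each of the c(K) crossings of the companion diagram becomes p*p = p^2 crossings among the p parallel strands, and each of the |q| twists s_1 s_2 ... s_(p-1) adds (p-1) crossings.
  Crossings = p^2 * c(K) + (p-1)*|q|
Step 2: = 5^2 * 8 + (5-1)*2
Step 3: = 25*8 + 4*2
Step 4: = 200 + 8 = 208

208


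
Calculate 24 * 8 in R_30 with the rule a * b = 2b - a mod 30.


24 * 8 = 2*8 - 24 mod 30
= 16 - 24 mod 30
= -8 mod 30 = 22

22


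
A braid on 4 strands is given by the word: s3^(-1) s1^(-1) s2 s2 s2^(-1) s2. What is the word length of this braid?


The word length counts the number of generators (including inverses).
Listing each generator: s3^(-1), s1^(-1), s2, s2, s2^(-1), s2
There are 6 generators in this braid word.

6


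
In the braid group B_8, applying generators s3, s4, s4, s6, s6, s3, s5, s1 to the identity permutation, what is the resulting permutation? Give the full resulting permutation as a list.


Starting with identity [1, 2, 3, 4, 5, 6, 7, 8].
Apply generators in sequence:
  After s3: [1, 2, 4, 3, 5, 6, 7, 8]
  After s4: [1, 2, 4, 5, 3, 6, 7, 8]
  After s4: [1, 2, 4, 3, 5, 6, 7, 8]
  After s6: [1, 2, 4, 3, 5, 7, 6, 8]
  After s6: [1, 2, 4, 3, 5, 6, 7, 8]
  After s3: [1, 2, 3, 4, 5, 6, 7, 8]
  After s5: [1, 2, 3, 4, 6, 5, 7, 8]
  After s1: [2, 1, 3, 4, 6, 5, 7, 8]
Final permutation: [2, 1, 3, 4, 6, 5, 7, 8]

[2, 1, 3, 4, 6, 5, 7, 8]


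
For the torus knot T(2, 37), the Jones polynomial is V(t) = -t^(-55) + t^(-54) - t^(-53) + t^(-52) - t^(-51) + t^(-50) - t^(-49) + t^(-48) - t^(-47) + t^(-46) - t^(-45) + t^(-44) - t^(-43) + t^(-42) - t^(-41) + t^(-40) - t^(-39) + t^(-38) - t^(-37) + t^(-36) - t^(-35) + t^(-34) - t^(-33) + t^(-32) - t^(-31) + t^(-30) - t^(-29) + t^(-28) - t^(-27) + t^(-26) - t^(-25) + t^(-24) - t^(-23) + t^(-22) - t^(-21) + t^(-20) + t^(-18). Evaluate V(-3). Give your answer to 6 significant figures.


Substituting t = -3 into V(t) = -t^(-55) + t^(-54) - t^(-53) + t^(-52) - t^(-51) + t^(-50) - t^(-49) + t^(-48) - t^(-47) + t^(-46) - t^(-45) + t^(-44) - t^(-43) + t^(-42) - t^(-41) + t^(-40) - t^(-39) + t^(-38) - t^(-37) + t^(-36) - t^(-35) + t^(-34) - t^(-33) + t^(-32) - t^(-31) + t^(-30) - t^(-29) + t^(-28) - t^(-27) + t^(-26) - t^(-25) + t^(-24) - t^(-23) + t^(-22) - t^(-21) + t^(-20) + t^(-18):
  (-)t^(-55) = 5.73233e-27
  (+)t^(-54) = 1.7197e-26
  (-)t^(-53) = 5.15909e-26
  (+)t^(-52) = 1.54773e-25
  (-)t^(-51) = 4.64319e-25
  (+)t^(-50) = 1.39296e-24
  (-)t^(-49) = 4.17887e-24
  (+)t^(-48) = 1.25366e-23
  (-)t^(-47) = 3.76098e-23
  (+)t^(-46) = 1.12829e-22
  (-)t^(-45) = 3.38488e-22
  (+)t^(-44) = 1.01546e-21
  (-)t^(-43) = 3.04639e-21
  (+)t^(-42) = 9.13918e-21
  (-)t^(-41) = 2.74175e-20
  (+)t^(-40) = 8.22526e-20
  (-)t^(-39) = 2.46758e-19
  (+)t^(-38) = 7.40274e-19
  (-)t^(-37) = 2.22082e-18
  (+)t^(-36) = 6.66246e-18
  (-)t^(-35) = 1.99874e-17
  (+)t^(-34) = 5.99622e-17
  (-)t^(-33) = 1.79887e-16
  (+)t^(-32) = 5.3966e-16
  (-)t^(-31) = 1.61898e-15
  (+)t^(-30) = 4.85694e-15
  (-)t^(-29) = 1.45708e-14
  (+)t^(-28) = 4.37124e-14
  (-)t^(-27) = 1.31137e-13
  (+)t^(-26) = 3.93412e-13
  (-)t^(-25) = 1.18024e-12
  (+)t^(-24) = 3.54071e-12
  (-)t^(-23) = 1.06221e-11
  (+)t^(-22) = 3.18664e-11
  (-)t^(-21) = 9.55991e-11
  (+)t^(-20) = 2.86797e-10
  (+)t^(-18) = 2.58117e-09
Sum = (5.73233e-27) + (1.7197e-26) + (5.15909e-26) + (1.54773e-25) + (4.64319e-25) + (1.39296e-24) + (4.17887e-24) + (1.25366e-23) + (3.76098e-23) + (1.12829e-22) + (3.38488e-22) + (1.01546e-21) + (3.04639e-21) + (9.13918e-21) + (2.74175e-20) + (8.22526e-20) + (2.46758e-19) + (7.40274e-19) + (2.22082e-18) + (6.66246e-18) + (1.99874e-17) + (5.99622e-17) + (1.79887e-16) + (5.3966e-16) + (1.61898e-15) + (4.85694e-15) + (1.45708e-14) + (4.37124e-14) + (1.31137e-13) + (3.93412e-13) + (1.18024e-12) + (3.54071e-12) + (1.06221e-11) + (3.18664e-11) + (9.55991e-11) + (2.86797e-10) + (2.58117e-09)
= 3.01137059e-09
Rounded to 6 significant figures: 3.01137e-09

3.01137e-09


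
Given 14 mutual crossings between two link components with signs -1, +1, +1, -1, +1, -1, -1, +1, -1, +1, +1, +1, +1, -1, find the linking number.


Step 1: Count positive crossings: 8
Step 2: Count negative crossings: 6
Step 3: Sum of signs = 8 - 6 = 2
Step 4: Linking number = sum/2 = 2/2 = 1

1


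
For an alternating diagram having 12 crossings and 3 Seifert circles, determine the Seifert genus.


For alternating knots, g = (c - s + 1)/2.
= (12 - 3 + 1)/2
= 10/2 = 5

5


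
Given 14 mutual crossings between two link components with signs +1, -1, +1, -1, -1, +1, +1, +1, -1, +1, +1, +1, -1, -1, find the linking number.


Step 1: Count positive crossings: 8
Step 2: Count negative crossings: 6
Step 3: Sum of signs = 8 - 6 = 2
Step 4: Linking number = sum/2 = 2/2 = 1

1


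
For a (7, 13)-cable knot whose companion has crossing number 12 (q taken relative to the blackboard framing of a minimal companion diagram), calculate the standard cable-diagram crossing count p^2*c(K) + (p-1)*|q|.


Step 1: Each of the c(K) crossings of the companion diagram becomes p*p = p^2 crossings among the p parallel strands, and each of the |q| twists s_1 s_2 ... s_(p-1) adds (p-1) crossings.
  Crossings = p^2 * c(K) + (p-1)*|q|
Step 2: = 7^2 * 12 + (7-1)*13
Step 3: = 49*12 + 6*13
Step 4: = 588 + 78 = 666

666


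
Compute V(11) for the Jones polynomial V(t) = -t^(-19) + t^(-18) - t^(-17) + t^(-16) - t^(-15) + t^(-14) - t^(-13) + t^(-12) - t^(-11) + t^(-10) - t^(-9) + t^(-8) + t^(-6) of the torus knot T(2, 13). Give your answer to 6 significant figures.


Substituting t = 11 into V(t) = -t^(-19) + t^(-18) - t^(-17) + t^(-16) - t^(-15) + t^(-14) - t^(-13) + t^(-12) - t^(-11) + t^(-10) - t^(-9) + t^(-8) + t^(-6):
  (-)t^(-19) = -1.63508e-20
  (+)t^(-18) = 1.79859e-19
  (-)t^(-17) = -1.97845e-18
  (+)t^(-16) = 2.17629e-17
  (-)t^(-15) = -2.39392e-16
  (+)t^(-14) = 2.63331e-15
  (-)t^(-13) = -2.89664e-14
  (+)t^(-12) = 3.18631e-13
  (-)t^(-11) = -3.50494e-12
  (+)t^(-10) = 3.85543e-11
  (-)t^(-9) = -4.24098e-10
  (+)t^(-8) = 4.66507e-09
  (+)t^(-6) = 5.64474e-07
Sum = (-1.63508e-20) + (1.79859e-19) + (-1.97845e-18) + (2.17629e-17) + (-2.39392e-16) + (2.63331e-15) + (-2.89664e-14) + (3.18631e-13) + (-3.50494e-12) + (3.85543e-11) + (-4.24098e-10) + (4.66507e-09) + (5.64474e-07)
= 5.687502477e-07
Rounded to 6 significant figures: 5.6875e-07

5.6875e-07


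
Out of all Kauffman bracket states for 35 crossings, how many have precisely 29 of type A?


We choose which 29 of 35 crossings get A-smoothings.
C(35, 29) = 35! / (29! * 6!)
= 1623160

1623160


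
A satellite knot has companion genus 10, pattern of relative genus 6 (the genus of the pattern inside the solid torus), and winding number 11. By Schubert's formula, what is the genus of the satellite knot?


Schubert: g(satellite) = g_rel(pattern) + |winding| * g(companion),
where g_rel(pattern) is the genus of the pattern relative to the solid torus.
= 6 + 11 * 10
= 6 + 110 = 116

116


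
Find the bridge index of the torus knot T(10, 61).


The bridge number of T(p,q) is min(p,q).
min(10, 61) = 10

10


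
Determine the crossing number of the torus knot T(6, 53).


For a torus knot T(p, q) with gcd(p,q)=1,
the crossing number is min(p*(q-1), q*(p-1)).
p*(q-1) = 6*52 = 312
q*(p-1) = 53*5 = 265
min(312, 265) = 265

265


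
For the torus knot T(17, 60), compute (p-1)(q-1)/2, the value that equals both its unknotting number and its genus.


For a torus knot T(p,q), both the unknotting number and genus equal (p-1)(q-1)/2.
= (17-1)(60-1)/2
= 16*59/2
= 944/2 = 472

472


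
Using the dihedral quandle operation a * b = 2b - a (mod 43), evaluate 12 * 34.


12 * 34 = 2*34 - 12 mod 43
= 68 - 12 mod 43
= 56 mod 43 = 13

13


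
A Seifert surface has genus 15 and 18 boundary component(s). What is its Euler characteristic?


chi = 2 - 2g - b
= 2 - 2*15 - 18
= 2 - 30 - 18 = -46

-46


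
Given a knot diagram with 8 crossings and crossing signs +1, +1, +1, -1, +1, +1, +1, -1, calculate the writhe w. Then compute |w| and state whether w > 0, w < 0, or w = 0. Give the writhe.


Step 1: Count positive crossings (+1).
Positive crossings: 6
Step 2: Count negative crossings (-1).
Negative crossings: 2
Step 3: Writhe = (positive) - (negative)
w = 6 - 2 = 4
Step 4: |w| = 4, and w is positive

4


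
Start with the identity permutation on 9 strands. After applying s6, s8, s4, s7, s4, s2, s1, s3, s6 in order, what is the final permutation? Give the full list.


Starting with identity [1, 2, 3, 4, 5, 6, 7, 8, 9].
Apply generators in sequence:
  After s6: [1, 2, 3, 4, 5, 7, 6, 8, 9]
  After s8: [1, 2, 3, 4, 5, 7, 6, 9, 8]
  After s4: [1, 2, 3, 5, 4, 7, 6, 9, 8]
  After s7: [1, 2, 3, 5, 4, 7, 9, 6, 8]
  After s4: [1, 2, 3, 4, 5, 7, 9, 6, 8]
  After s2: [1, 3, 2, 4, 5, 7, 9, 6, 8]
  After s1: [3, 1, 2, 4, 5, 7, 9, 6, 8]
  After s3: [3, 1, 4, 2, 5, 7, 9, 6, 8]
  After s6: [3, 1, 4, 2, 5, 9, 7, 6, 8]
Final permutation: [3, 1, 4, 2, 5, 9, 7, 6, 8]

[3, 1, 4, 2, 5, 9, 7, 6, 8]


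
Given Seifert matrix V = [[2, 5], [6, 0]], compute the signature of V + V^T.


Step 1: V + V^T = [[4, 11], [11, 0]]
Step 2: trace = 4, det = -121
Step 3: Discriminant = 4^2 - 4*(-121) = 500
Step 4: Eigenvalues: 13.1803, -9.18034
Step 5: Signature = (# positive eigenvalues) - (# negative eigenvalues) = 0

0


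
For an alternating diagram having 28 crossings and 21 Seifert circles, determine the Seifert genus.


For alternating knots, g = (c - s + 1)/2.
= (28 - 21 + 1)/2
= 8/2 = 4

4


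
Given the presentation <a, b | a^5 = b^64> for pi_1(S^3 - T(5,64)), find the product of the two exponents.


The relation is a^5 = b^64.
Product of exponents = 5 * 64
= 320

320


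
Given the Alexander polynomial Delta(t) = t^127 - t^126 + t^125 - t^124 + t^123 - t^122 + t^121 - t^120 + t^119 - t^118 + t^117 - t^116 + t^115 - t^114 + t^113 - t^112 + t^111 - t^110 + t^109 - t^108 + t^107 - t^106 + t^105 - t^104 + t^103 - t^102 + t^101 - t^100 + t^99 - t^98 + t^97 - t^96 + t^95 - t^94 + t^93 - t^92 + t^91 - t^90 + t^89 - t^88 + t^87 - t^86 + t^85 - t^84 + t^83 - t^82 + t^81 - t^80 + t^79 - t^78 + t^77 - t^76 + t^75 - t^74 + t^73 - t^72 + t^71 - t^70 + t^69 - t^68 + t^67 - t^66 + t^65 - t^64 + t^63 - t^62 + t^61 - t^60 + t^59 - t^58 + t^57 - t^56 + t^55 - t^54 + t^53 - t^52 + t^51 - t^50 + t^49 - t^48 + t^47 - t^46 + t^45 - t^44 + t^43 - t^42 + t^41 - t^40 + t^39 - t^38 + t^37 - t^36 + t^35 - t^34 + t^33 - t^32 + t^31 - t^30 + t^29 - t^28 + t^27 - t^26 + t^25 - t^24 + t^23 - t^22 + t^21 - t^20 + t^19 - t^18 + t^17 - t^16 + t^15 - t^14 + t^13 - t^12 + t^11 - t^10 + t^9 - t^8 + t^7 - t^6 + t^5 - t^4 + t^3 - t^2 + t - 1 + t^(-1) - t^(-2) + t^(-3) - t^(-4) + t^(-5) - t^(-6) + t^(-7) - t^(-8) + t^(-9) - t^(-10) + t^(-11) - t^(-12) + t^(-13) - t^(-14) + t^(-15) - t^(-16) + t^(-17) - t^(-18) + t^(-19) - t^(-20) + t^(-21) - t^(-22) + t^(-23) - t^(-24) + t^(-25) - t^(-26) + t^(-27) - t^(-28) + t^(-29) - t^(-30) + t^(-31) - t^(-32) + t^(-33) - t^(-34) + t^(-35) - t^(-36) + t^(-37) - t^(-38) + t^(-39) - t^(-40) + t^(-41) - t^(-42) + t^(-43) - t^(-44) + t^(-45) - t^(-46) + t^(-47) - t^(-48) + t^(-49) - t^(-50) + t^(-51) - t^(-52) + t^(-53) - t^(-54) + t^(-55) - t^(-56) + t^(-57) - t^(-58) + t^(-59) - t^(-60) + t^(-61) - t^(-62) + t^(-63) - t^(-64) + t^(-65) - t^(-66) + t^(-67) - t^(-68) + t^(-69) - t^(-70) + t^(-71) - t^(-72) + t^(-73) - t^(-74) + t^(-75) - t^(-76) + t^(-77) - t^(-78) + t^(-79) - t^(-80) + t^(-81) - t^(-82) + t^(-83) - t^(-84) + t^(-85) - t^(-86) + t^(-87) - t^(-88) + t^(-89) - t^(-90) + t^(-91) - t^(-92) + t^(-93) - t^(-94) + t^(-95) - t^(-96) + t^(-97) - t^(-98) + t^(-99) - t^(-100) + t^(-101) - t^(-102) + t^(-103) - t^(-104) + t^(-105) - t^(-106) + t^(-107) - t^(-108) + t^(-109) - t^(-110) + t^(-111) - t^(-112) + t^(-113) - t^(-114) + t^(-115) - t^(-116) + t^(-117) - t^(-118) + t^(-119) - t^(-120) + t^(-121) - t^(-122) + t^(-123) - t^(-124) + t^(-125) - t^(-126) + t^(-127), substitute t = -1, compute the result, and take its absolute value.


Step 1: The polynomial has 255 terms with alternating signs, exponents from 127 down to -127.
Step 2: Substitute t = -1. The i-th term has coefficient (-1)^i and exponent (m-i),
  so its value is (-1)^i * (-1)^(m-i) = (-1)^m = -1 for every i.
Step 3: All 255 terms equal -1, so Delta(-1) = 255 * (-1) = -255
Step 4: |Delta(-1)| = 255

255


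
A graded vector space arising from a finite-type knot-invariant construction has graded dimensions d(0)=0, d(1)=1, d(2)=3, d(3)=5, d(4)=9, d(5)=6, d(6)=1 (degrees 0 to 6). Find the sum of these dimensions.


Total dimension = d(0) + d(1) + ... + d(6)
= 0 + 1 + 3 + 5 + 9 + 6 + 1
= 25

25


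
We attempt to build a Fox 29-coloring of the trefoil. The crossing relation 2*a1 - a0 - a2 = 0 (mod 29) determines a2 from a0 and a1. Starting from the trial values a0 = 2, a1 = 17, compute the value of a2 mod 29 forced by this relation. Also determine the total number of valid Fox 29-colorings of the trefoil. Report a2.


Step 1: Apply the given crossing relation 2*a1 - a0 - a2 = 0 (mod 29).
  a2 = 2*a1 - a0 mod 29
  a2 = 2*17 - 2 mod 29
  a2 = 34 - 2 mod 29
  a2 = 32 mod 29 = 3
Step 2: The trefoil has determinant 3.
  Number of Fox p-colorings (p prime) is p^2 if p = 3, else p.
  Since 29 does not divide 3, only trivial (constant) colorings exist.
  (So the trial a0 = 2, a1 = 17 with a0 != a1 does NOT extend to a valid coloring of the whole trefoil: the other two crossing relations require 3*(a1 - a0) = 0 (mod 29), which fails.)
  Total colorings = 29
Step 3: a2 = 3, total Fox 29-colorings = 29

3
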